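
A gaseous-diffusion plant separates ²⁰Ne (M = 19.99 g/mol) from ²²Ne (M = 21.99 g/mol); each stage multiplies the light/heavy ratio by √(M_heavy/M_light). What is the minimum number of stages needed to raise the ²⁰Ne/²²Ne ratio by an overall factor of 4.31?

31

Single-stage factor α = √(21.99/19.99), so ln α = ½ ln(1.10005) = 0.04768.
Need α^N ≥ 4.31 ⇒ N ≥ ln(4.31) / ln α = 1.461 / 0.04768 = 30.64.
So at least 31 stages are needed.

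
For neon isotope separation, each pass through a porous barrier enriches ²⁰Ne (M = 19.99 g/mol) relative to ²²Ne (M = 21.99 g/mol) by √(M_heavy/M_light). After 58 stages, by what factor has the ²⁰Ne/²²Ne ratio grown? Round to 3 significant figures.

The single-stage factor is √(M_heavy/M_light), so 58 stages give [√(21.99/19.99)]^58 = (21.99/19.99)^(58/2).
= 1.10005^29 = 15.9.

15.9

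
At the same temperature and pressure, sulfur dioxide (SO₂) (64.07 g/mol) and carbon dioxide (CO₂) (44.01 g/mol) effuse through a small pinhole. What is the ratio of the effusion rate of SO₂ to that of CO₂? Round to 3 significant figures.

Using Graham's law: rate_SO₂/rate_CO₂ = √(M_CO₂/M_SO₂) = √(44.01/64.07) = √0.6869 = 0.829.

0.829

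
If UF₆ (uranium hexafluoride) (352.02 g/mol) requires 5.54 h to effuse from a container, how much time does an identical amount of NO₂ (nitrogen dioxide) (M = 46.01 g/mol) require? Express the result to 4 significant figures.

Graham's law gives t_NO₂/t_UF₆ = √(M_NO₂/M_UF₆) = √(46.01/352.02) = √0.1307 = 0.3615.
So the time for NO₂ is 5.54 × 0.3615 = 2.003 h.

2.003 h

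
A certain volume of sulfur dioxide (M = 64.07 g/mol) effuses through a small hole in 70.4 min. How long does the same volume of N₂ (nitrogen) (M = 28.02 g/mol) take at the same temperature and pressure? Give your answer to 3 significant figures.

Using Graham's law: t_N₂/t_SO₂ = √(M_N₂/M_SO₂) = √(28.02/64.07) = √0.4373 = 0.6613.
So the time for N₂ is 70.4 × 0.6613 = 46.6 min.

46.6 min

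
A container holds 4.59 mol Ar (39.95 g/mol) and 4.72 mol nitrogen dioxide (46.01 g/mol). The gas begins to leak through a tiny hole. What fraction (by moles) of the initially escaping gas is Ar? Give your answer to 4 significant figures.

0.5107

Rate_i ∝ x_i/√M_i (Graham's law weighted by mole fraction), so the effusate composition follows n_i/√M_i.
x_Ar(eff) = (n_Ar/√M_Ar) / (n_Ar/√M_Ar + n_NO₂/√M_NO₂)
= (4.59/√39.95) / (4.59/√39.95 + 4.72/√46.01) = 0.7262/(0.7262 + 0.6959) = 0.5107.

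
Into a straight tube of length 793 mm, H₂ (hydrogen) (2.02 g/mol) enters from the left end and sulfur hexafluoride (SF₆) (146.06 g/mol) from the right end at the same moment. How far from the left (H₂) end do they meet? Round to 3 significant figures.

710 mm

Graham's law gives d_H₂/d_SF₆ = rate_H₂/rate_SF₆ = √(M_SF₆/M_H₂) = √(146.06/2.02) = 8.503.
With d_H₂ + d_SF₆ = 793 mm, d_SF₆ = 793/(1 + 8.503) = 83.44 mm.
d_H₂ = 793 − 83.44 = 710 mm.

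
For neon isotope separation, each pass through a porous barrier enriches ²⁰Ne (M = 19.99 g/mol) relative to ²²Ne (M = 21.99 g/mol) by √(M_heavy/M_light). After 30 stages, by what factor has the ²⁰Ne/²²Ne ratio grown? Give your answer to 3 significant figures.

Overall factor = α^30 with α = √(21.99/19.99), i.e. (21.99/19.99)^(30/2).
= 1.10005^15 = 4.18.

4.18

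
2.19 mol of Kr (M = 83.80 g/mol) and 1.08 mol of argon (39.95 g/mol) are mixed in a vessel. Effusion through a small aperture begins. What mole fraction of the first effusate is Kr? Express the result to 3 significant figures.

0.583

Rate_i ∝ x_i/√M_i (Graham's law weighted by mole fraction), so the effusate composition follows n_i/√M_i.
So x_Kr in the escaping gas = (n_Kr/√M_Kr) / Σ(n_i/√M_i)
= (2.19/√83.80) / (2.19/√83.80 + 1.08/√39.95) = 0.2392/(0.2392 + 0.1709) = 0.583.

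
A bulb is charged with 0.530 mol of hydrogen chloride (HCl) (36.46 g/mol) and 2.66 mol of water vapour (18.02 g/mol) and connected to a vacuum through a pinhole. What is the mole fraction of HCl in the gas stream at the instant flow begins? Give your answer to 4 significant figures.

0.1229

Rate_i ∝ x_i/√M_i (Graham's law weighted by mole fraction), so the effusate composition follows n_i/√M_i.
So x_HCl in the escaping gas = (n_HCl/√M_HCl) / Σ(n_i/√M_i)
= (0.530/√36.46) / (0.530/√36.46 + 2.66/√18.02) = 0.08777/(0.08777 + 0.6266) = 0.1229.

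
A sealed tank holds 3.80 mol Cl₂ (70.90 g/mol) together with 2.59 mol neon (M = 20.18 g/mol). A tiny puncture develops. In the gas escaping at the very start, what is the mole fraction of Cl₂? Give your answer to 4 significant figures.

The effusion rate of species i is ∝ p_i/√M_i ∝ n_i/√M_i.
x_Cl₂(eff) = (n_Cl₂/√M_Cl₂) / (n_Cl₂/√M_Cl₂ + n_Ne/√M_Ne)
= (3.80/√70.90) / (3.80/√70.90 + 2.59/√20.18) = 0.4513/(0.4513 + 0.5766) = 0.4391.

0.4391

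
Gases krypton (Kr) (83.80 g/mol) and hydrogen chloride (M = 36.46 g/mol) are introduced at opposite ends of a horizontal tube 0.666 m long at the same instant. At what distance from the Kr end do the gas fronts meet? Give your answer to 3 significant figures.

0.265 m

In equal time, each gas travels a distance ∝ its rate ∝ 1/√M, so d_Kr/d_HCl = √(M_HCl/M_Kr) = √(36.46/83.80) = 0.6596.
With d_Kr + d_HCl = 0.666 m, d_HCl = 0.666/(1 + 0.6596) = 0.4013 m.
d_Kr = 0.666 − 0.4013 = 0.265 m.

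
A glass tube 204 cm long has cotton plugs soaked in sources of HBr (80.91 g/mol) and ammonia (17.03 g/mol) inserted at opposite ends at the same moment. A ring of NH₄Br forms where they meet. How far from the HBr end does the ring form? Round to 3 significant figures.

The fronts meet when d_HBr + d_NH₃ = L with d_HBr/d_NH₃ = √(M_NH₃/M_HBr) (Graham's law). Here √(M_NH₃/M_HBr) = √(17.03/80.91) = 0.4588.
With d_HBr + d_NH₃ = 204 cm, d_NH₃ = 204/(1 + 0.4588) = 139.8 cm.
d_HBr = 204 − 139.8 = 64.2 cm.

64.2 cm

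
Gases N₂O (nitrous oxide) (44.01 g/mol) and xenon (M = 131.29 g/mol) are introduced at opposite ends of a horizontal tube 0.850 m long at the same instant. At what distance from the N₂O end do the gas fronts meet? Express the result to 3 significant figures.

0.538 m

In equal time, each gas travels a distance ∝ its rate ∝ 1/√M, so d_N₂O/d_Xe = √(M_Xe/M_N₂O) = √(131.29/44.01) = 1.727.
With d_N₂O + d_Xe = 0.850 m, d_Xe = 0.850/(1 + 1.727) = 0.3117 m.
d_N₂O = 0.850 − 0.3117 = 0.538 m.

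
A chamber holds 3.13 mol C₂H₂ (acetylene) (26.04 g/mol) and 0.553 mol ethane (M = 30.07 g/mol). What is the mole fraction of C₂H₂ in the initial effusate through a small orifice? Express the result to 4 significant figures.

0.8588

Each component's effusion rate ∝ (its partial pressure)·(1/√M) ∝ n_i/√M_i.
So x_C₂H₂ in the escaping gas = (n_C₂H₂/√M_C₂H₂) / Σ(n_i/√M_i)
= (3.13/√26.04) / (3.13/√26.04 + 0.553/√30.07) = 0.6134/(0.6134 + 0.1008) = 0.8588.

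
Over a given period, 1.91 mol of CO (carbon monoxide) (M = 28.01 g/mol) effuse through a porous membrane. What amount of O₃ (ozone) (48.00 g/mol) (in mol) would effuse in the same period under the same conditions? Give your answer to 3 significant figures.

1.46 mol

Using Graham's law: rate_O₃/rate_CO = √(M_CO/M_O₃) = √(28.01/48.00) = √0.5835 = 0.7639.
So the amount for O₃ is 1.91 × 0.7639 = 1.46 mol.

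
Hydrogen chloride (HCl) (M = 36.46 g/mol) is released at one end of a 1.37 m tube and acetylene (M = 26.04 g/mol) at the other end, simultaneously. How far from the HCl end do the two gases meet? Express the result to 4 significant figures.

0.6275 m

The fronts meet when d_HCl + d_C₂H₂ = L with d_HCl/d_C₂H₂ = √(M_C₂H₂/M_HCl) (Graham's law). Here √(M_C₂H₂/M_HCl) = √(26.04/36.46) = 0.8451.
With d_HCl + d_C₂H₂ = 1.37 m, d_C₂H₂ = 1.37/(1 + 0.8451) = 0.7425 m.
d_HCl = 1.37 − 0.7425 = 0.6275 m.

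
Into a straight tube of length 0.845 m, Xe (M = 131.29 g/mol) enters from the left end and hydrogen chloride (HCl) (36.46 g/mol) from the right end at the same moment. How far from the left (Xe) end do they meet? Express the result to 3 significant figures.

Graham's law gives d_Xe/d_HCl = rate_Xe/rate_HCl = √(M_HCl/M_Xe) = √(36.46/131.29) = 0.5270.
With d_Xe + d_HCl = 0.845 m, d_HCl = 0.845/(1 + 0.5270) = 0.5534 m.
d_Xe = 0.845 − 0.5534 = 0.292 m.

0.292 m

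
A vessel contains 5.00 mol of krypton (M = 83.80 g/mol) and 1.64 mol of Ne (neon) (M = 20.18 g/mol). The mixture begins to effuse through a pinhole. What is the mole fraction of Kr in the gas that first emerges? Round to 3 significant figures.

Each component's effusion rate ∝ (its partial pressure)·(1/√M) ∝ n_i/√M_i.
So x_Kr in the escaping gas = (n_Kr/√M_Kr) / Σ(n_i/√M_i)
= (5.00/√83.80) / (5.00/√83.80 + 1.64/√20.18) = 0.5462/(0.5462 + 0.3651) = 0.599.

0.599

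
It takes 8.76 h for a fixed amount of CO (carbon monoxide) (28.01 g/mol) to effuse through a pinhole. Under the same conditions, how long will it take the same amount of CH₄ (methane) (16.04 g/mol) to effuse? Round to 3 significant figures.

Using Graham's law: t_CH₄/t_CO = √(M_CH₄/M_CO) = √(16.04/28.01) = √0.5727 = 0.7567.
So the time for CH₄ is 8.76 × 0.7567 = 6.63 h.

6.63 h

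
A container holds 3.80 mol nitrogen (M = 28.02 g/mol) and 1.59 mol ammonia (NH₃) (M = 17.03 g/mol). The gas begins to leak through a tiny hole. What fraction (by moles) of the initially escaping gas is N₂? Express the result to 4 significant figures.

0.6507

Rate_i ∝ x_i/√M_i (Graham's law weighted by mole fraction), so the effusate composition follows n_i/√M_i.
So x_N₂ in the escaping gas = (n_N₂/√M_N₂) / Σ(n_i/√M_i)
= (3.80/√28.02) / (3.80/√28.02 + 1.59/√17.03) = 0.7179/(0.7179 + 0.3853) = 0.6507.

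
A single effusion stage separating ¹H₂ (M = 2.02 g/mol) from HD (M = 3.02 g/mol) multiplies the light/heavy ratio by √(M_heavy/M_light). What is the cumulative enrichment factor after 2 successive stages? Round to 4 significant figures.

1.495

Overall factor = α^2 with α = √(3.02/2.02), i.e. (3.02/2.02)^(2/2).
= 1.49505^1 = 1.495.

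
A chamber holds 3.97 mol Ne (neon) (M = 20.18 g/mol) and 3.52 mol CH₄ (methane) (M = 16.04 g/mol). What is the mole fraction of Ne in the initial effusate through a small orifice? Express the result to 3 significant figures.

The effusion rate of species i is ∝ p_i/√M_i ∝ n_i/√M_i.
Mole fraction of Ne in the effusate = (n_Ne/√M_Ne) / (n_Ne/√M_Ne + n_CH₄/√M_CH₄)
= (3.97/√20.18) / (3.97/√20.18 + 3.52/√16.04) = 0.8838/(0.8838 + 0.8789) = 0.501.

0.501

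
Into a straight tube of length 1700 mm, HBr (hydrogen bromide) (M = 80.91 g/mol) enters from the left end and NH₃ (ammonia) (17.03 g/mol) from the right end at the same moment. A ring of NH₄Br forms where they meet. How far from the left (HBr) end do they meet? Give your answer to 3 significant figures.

Graham's law gives d_HBr/d_NH₃ = rate_HBr/rate_NH₃ = √(M_NH₃/M_HBr) = √(17.03/80.91) = 0.4588.
With d_HBr + d_NH₃ = 1700 mm, d_NH₃ = 1700/(1 + 0.4588) = 1165 mm.
d_HBr = 1700 − 1165 = 535 mm.

535 mm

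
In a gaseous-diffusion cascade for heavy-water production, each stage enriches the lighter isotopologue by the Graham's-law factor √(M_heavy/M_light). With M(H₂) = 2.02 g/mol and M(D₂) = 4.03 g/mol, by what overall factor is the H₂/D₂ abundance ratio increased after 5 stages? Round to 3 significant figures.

The single-stage factor is √(M_heavy/M_light), so 5 stages give [√(4.03/2.02)]^5 = (4.03/2.02)^(5/2).
= 1.99505^(5/2) = 5.62.

5.62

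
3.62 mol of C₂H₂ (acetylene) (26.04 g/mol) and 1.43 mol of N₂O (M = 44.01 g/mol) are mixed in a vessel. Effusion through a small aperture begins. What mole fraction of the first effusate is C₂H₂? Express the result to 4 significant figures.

0.7670

Effusion rate of each component ∝ n_i/√M_i (partial pressure × 1/√M).
Mole fraction of C₂H₂ in the effusate = (n_C₂H₂/√M_C₂H₂) / (n_C₂H₂/√M_C₂H₂ + n_N₂O/√M_N₂O)
= (3.62/√26.04) / (3.62/√26.04 + 1.43/√44.01) = 0.7094/(0.7094 + 0.2156) = 0.7670.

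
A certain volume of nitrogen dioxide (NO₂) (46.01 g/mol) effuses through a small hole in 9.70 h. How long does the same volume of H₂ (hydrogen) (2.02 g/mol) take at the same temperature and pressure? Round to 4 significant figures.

Since effusion rate ∝ 1/√M, t_H₂/t_NO₂ = √(M_H₂/M_NO₂) = √(2.02/46.01) = √0.04390 = 0.2095.
So the time for H₂ is 9.70 × 0.2095 = 2.032 h.

2.032 h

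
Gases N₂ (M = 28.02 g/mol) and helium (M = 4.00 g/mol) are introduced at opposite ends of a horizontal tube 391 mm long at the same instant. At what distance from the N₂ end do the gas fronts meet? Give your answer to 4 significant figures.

Distances travelled in equal time are proportional to diffusion rates, so d_N₂/d_He = √(M_He/M_N₂) = √(4.00/28.02) = 0.3778.
With d_N₂ + d_He = 391 mm, d_He = 391/(1 + 0.3778) = 283.8 mm.
d_N₂ = 391 − 283.8 = 107.2 mm.

107.2 mm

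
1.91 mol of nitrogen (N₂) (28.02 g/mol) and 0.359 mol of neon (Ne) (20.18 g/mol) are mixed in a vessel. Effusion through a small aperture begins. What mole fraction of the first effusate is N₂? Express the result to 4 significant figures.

0.8187

Each component's effusion rate ∝ (its partial pressure)·(1/√M) ∝ n_i/√M_i.
Mole fraction of N₂ in the effusate = (n_N₂/√M_N₂) / (n_N₂/√M_N₂ + n_Ne/√M_Ne)
= (1.91/√28.02) / (1.91/√28.02 + 0.359/√20.18) = 0.3608/(0.3608 + 0.07992) = 0.8187.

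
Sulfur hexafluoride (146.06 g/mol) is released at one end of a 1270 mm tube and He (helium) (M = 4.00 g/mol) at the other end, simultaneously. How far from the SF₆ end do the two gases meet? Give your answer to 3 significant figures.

180 mm

Distances travelled in equal time are proportional to diffusion rates, so d_SF₆/d_He = √(M_He/M_SF₆) = √(4.00/146.06) = 0.1655.
With d_SF₆ + d_He = 1270 mm, d_He = 1270/(1 + 0.1655) = 1090 mm.
d_SF₆ = 1270 − 1090 = 180 mm.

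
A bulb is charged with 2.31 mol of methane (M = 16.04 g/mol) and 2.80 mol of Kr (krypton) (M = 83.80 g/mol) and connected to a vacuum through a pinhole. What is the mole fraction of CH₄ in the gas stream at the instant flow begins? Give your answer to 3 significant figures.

0.653

The effusion rate of species i is ∝ p_i/√M_i ∝ n_i/√M_i.
Mole fraction of CH₄ in the effusate = (n_CH₄/√M_CH₄) / (n_CH₄/√M_CH₄ + n_Kr/√M_Kr)
= (2.31/√16.04) / (2.31/√16.04 + 2.80/√83.80) = 0.5768/(0.5768 + 0.3059) = 0.653.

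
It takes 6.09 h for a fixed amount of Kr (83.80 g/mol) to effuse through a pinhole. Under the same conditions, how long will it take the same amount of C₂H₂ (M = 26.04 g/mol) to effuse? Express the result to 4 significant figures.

3.395 h

By Graham's law, t_C₂H₂/t_Kr = √(M_C₂H₂/M_Kr) = √(26.04/83.80) = √0.3107 = 0.5574.
So the time for C₂H₂ is 6.09 × 0.5574 = 3.395 h.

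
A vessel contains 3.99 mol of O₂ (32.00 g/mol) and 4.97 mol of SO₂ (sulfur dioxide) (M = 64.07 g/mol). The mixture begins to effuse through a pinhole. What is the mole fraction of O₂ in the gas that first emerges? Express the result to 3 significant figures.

0.532

Each component's effusion rate ∝ (its partial pressure)·(1/√M) ∝ n_i/√M_i.
x_O₂(eff) = (n_O₂/√M_O₂) / (n_O₂/√M_O₂ + n_SO₂/√M_SO₂)
= (3.99/√32.00) / (3.99/√32.00 + 4.97/√64.07) = 0.7053/(0.7053 + 0.6209) = 0.532.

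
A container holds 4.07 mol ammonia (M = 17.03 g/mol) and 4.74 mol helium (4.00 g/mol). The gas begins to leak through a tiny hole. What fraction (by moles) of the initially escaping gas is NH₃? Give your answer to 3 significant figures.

The effusion rate of species i is ∝ p_i/√M_i ∝ n_i/√M_i.
x_NH₃(eff) = (n_NH₃/√M_NH₃) / (n_NH₃/√M_NH₃ + n_He/√M_He)
= (4.07/√17.03) / (4.07/√17.03 + 4.74/√4.00) = 0.9863/(0.9863 + 2.370) = 0.294.

0.294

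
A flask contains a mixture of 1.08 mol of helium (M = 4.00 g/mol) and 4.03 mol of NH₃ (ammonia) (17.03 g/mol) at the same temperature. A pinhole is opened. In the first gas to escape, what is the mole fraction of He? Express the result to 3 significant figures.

The effusion rate of species i is ∝ p_i/√M_i ∝ n_i/√M_i.
Mole fraction of He in the effusate = (n_He/√M_He) / (n_He/√M_He + n_NH₃/√M_NH₃)
= (1.08/√4.00) / (1.08/√4.00 + 4.03/√17.03) = 0.5400/(0.5400 + 0.9766) = 0.356.

0.356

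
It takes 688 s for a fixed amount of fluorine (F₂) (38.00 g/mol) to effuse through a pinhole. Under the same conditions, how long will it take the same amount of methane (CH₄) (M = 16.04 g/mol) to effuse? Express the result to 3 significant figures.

Since effusion rate ∝ 1/√M, t_CH₄/t_F₂ = √(M_CH₄/M_F₂) = √(16.04/38.00) = √0.4221 = 0.6497.
So the time for CH₄ is 688 × 0.6497 = 447 s.

447 s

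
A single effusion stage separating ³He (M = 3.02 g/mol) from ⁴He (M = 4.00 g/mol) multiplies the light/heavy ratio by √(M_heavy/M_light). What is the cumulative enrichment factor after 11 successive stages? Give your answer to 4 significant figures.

Each stage multiplies the ratio by α = √(4.00/3.02), so after 11 stages the overall factor is α^11 = (4.00/3.02)^(11/2).
= 1.32450^(11/2) = 4.691.

4.691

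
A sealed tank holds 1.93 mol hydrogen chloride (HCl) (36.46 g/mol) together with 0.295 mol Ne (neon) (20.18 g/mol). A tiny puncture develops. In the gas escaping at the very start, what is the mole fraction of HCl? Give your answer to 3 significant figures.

The effusion rate of species i is ∝ p_i/√M_i ∝ n_i/√M_i.
x_HCl(eff) = (n_HCl/√M_HCl) / (n_HCl/√M_HCl + n_Ne/√M_Ne)
= (1.93/√36.46) / (1.93/√36.46 + 0.295/√20.18) = 0.3196/(0.3196 + 0.06567) = 0.830.

0.830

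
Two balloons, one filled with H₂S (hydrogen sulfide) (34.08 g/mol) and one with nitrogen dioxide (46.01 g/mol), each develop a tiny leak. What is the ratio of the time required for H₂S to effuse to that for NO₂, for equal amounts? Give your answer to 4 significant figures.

0.8606

Using Graham's law: t_H₂S/t_NO₂ = √(M_H₂S/M_NO₂) = √(34.08/46.01) = √0.7407 = 0.8606.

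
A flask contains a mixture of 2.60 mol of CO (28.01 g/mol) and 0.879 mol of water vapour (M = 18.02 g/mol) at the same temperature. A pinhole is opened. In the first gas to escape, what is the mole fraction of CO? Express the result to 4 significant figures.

0.7035

Each component's effusion rate ∝ (its partial pressure)·(1/√M) ∝ n_i/√M_i.
x_CO(eff) = (n_CO/√M_CO) / (n_CO/√M_CO + n_H₂O/√M_H₂O)
= (2.60/√28.01) / (2.60/√28.01 + 0.879/√18.02) = 0.4913/(0.4913 + 0.2071) = 0.7035.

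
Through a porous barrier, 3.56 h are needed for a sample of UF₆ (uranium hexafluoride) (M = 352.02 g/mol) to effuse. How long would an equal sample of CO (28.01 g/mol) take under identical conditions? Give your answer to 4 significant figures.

1.004 h

Using Graham's law: t_CO/t_UF₆ = √(M_CO/M_UF₆) = √(28.01/352.02) = √0.07957 = 0.2821.
So the time for CO is 3.56 × 0.2821 = 1.004 h.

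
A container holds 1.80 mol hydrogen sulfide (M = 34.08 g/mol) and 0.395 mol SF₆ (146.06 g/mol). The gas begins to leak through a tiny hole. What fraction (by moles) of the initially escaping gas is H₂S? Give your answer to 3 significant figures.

0.904

Rate_i ∝ x_i/√M_i (Graham's law weighted by mole fraction), so the effusate composition follows n_i/√M_i.
x_H₂S(eff) = (n_H₂S/√M_H₂S) / (n_H₂S/√M_H₂S + n_SF₆/√M_SF₆)
= (1.80/√34.08) / (1.80/√34.08 + 0.395/√146.06) = 0.3083/(0.3083 + 0.03268) = 0.904.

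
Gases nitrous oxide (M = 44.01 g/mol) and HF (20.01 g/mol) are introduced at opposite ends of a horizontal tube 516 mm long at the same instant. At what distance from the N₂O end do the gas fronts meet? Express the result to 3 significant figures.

208 mm

Graham's law gives d_N₂O/d_HF = rate_N₂O/rate_HF = √(M_HF/M_N₂O) = √(20.01/44.01) = 0.6743.
With d_N₂O + d_HF = 516 mm, d_HF = 516/(1 + 0.6743) = 308.2 mm.
d_N₂O = 516 − 308.2 = 208 mm.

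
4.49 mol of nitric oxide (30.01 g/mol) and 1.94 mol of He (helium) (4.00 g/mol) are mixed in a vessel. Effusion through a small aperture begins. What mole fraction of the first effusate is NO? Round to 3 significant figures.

The effusion rate of species i is ∝ p_i/√M_i ∝ n_i/√M_i.
x_NO(eff) = (n_NO/√M_NO) / (n_NO/√M_NO + n_He/√M_He)
= (4.49/√30.01) / (4.49/√30.01 + 1.94/√4.00) = 0.8196/(0.8196 + 0.9700) = 0.458.

0.458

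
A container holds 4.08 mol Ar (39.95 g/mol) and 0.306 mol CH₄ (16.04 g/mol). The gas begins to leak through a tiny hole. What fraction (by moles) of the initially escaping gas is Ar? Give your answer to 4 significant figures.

The effusion rate of species i is ∝ p_i/√M_i ∝ n_i/√M_i.
So x_Ar in the escaping gas = (n_Ar/√M_Ar) / Σ(n_i/√M_i)
= (4.08/√39.95) / (4.08/√39.95 + 0.306/√16.04) = 0.6455/(0.6455 + 0.07640) = 0.8942.

0.8942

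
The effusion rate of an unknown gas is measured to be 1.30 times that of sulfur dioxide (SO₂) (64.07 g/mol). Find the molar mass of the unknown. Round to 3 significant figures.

Using Graham's law: rate_X/rate_SO₂ = √(M_SO₂/M_X).
1.30 = √(64.07/M_X)
M_X = 64.07 / 1.30² = 64.07 / 1.690 = 37.9 g/mol

37.9 g/mol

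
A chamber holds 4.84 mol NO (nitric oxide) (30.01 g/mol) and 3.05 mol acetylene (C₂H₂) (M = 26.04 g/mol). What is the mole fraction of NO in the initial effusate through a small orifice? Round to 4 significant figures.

The effusion rate of species i is ∝ p_i/√M_i ∝ n_i/√M_i.
Mole fraction of NO in the effusate = (n_NO/√M_NO) / (n_NO/√M_NO + n_C₂H₂/√M_C₂H₂)
= (4.84/√30.01) / (4.84/√30.01 + 3.05/√26.04) = 0.8835/(0.8835 + 0.5977) = 0.5965.

0.5965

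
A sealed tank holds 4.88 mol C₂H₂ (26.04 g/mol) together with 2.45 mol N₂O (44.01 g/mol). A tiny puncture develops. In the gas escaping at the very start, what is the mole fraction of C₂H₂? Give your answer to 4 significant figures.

0.7214

Rate_i ∝ x_i/√M_i (Graham's law weighted by mole fraction), so the effusate composition follows n_i/√M_i.
Mole fraction of C₂H₂ in the effusate = (n_C₂H₂/√M_C₂H₂) / (n_C₂H₂/√M_C₂H₂ + n_N₂O/√M_N₂O)
= (4.88/√26.04) / (4.88/√26.04 + 2.45/√44.01) = 0.9563/(0.9563 + 0.3693) = 0.7214.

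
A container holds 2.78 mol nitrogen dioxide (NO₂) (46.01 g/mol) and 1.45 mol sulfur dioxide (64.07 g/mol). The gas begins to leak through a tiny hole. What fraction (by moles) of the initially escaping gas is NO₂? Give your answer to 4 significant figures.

0.6935

The effusion rate of species i is ∝ p_i/√M_i ∝ n_i/√M_i.
x_NO₂(eff) = (n_NO₂/√M_NO₂) / (n_NO₂/√M_NO₂ + n_SO₂/√M_SO₂)
= (2.78/√46.01) / (2.78/√46.01 + 1.45/√64.07) = 0.4098/(0.4098 + 0.1812) = 0.6935.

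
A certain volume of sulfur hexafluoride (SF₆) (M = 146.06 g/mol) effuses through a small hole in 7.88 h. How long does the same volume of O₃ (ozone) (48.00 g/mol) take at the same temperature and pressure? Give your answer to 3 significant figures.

4.52 h

From Graham's law, t_O₃/t_SF₆ = √(M_O₃/M_SF₆) = √(48.00/146.06) = √0.3286 = 0.5733.
So the time for O₃ is 7.88 × 0.5733 = 4.52 h.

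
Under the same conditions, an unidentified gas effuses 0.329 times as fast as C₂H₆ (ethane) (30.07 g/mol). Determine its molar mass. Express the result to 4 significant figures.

277.8 g/mol

From Graham's law, rate_X/rate_C₂H₆ = √(M_C₂H₆/M_X).
0.329 = √(30.07/M_X)
M_X = 30.07 / 0.329² = 30.07 / 0.1082 = 277.8 g/mol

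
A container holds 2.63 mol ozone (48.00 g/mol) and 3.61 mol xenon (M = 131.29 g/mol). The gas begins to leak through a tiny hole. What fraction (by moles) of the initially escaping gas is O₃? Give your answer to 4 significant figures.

Each component's effusion rate ∝ (its partial pressure)·(1/√M) ∝ n_i/√M_i.
So x_O₃ in the escaping gas = (n_O₃/√M_O₃) / Σ(n_i/√M_i)
= (2.63/√48.00) / (2.63/√48.00 + 3.61/√131.29) = 0.3796/(0.3796 + 0.3151) = 0.5465.

0.5465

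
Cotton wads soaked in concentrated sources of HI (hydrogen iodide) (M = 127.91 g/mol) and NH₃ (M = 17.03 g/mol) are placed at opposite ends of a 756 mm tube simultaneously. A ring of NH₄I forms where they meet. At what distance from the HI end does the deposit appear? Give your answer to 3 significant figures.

202 mm

Graham's law gives d_HI/d_NH₃ = rate_HI/rate_NH₃ = √(M_NH₃/M_HI) = √(17.03/127.91) = 0.3649.
With d_HI + d_NH₃ = 756 mm, d_NH₃ = 756/(1 + 0.3649) = 553.9 mm.
d_HI = 756 − 553.9 = 202 mm.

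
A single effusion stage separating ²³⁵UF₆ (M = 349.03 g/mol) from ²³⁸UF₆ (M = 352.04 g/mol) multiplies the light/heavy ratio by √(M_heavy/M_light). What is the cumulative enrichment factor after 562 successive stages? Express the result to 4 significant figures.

After 562 stages the ratio has grown by (√(352.04/349.03))^562 = (352.04/349.03)^(562/2).
= 1.00862^281 = 11.17.

11.17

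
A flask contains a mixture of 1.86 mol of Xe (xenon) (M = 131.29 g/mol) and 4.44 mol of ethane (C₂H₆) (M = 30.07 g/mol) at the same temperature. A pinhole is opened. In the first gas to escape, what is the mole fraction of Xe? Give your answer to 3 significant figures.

The effusion rate of species i is ∝ p_i/√M_i ∝ n_i/√M_i.
x_Xe(eff) = (n_Xe/√M_Xe) / (n_Xe/√M_Xe + n_C₂H₆/√M_C₂H₆)
= (1.86/√131.29) / (1.86/√131.29 + 4.44/√30.07) = 0.1623/(0.1623 + 0.8097) = 0.167.

0.167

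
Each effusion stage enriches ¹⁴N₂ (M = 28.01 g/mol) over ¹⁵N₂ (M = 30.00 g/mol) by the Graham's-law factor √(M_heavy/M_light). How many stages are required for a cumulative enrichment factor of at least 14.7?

79

Single-stage factor α = √(30.00/28.01), so ln α = ½ ln(1.07105) = 0.03432.
Need α^N ≥ 14.7 ⇒ N ≥ ln(14.7) / ln α = 2.688 / 0.03432 = 78.32.
Rounding up, N = 79 stages.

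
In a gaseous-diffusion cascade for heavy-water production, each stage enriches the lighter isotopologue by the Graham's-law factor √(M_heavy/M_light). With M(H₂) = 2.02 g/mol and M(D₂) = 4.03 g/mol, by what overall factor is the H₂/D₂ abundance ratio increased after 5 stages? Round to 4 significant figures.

The single-stage factor is √(M_heavy/M_light), so 5 stages give [√(4.03/2.02)]^5 = (4.03/2.02)^(5/2).
= 1.99505^(5/2) = 5.622.

5.622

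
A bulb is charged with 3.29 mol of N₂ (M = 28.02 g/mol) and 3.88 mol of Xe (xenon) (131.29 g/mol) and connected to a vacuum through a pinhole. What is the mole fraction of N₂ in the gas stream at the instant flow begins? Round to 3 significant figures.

The effusion rate of species i is ∝ p_i/√M_i ∝ n_i/√M_i.
x_N₂(eff) = (n_N₂/√M_N₂) / (n_N₂/√M_N₂ + n_Xe/√M_Xe)
= (3.29/√28.02) / (3.29/√28.02 + 3.88/√131.29) = 0.6215/(0.6215 + 0.3386) = 0.647.

0.647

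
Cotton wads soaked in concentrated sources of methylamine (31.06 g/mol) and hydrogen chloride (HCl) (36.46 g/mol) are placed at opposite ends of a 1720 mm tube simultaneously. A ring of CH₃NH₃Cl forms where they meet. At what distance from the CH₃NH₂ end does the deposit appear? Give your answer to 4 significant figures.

Graham's law gives d_CH₃NH₂/d_HCl = rate_CH₃NH₂/rate_HCl = √(M_HCl/M_CH₃NH₂) = √(36.46/31.06) = 1.083.
With d_CH₃NH₂ + d_HCl = 1720 mm, d_HCl = 1720/(1 + 1.083) = 825.6 mm.
d_CH₃NH₂ = 1720 − 825.6 = 894.4 mm.

894.4 mm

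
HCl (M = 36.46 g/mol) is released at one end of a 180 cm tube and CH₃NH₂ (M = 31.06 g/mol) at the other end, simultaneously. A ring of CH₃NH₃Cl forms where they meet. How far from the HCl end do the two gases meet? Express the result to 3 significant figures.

Graham's law gives d_HCl/d_CH₃NH₂ = rate_HCl/rate_CH₃NH₂ = √(M_CH₃NH₂/M_HCl) = √(31.06/36.46) = 0.9230.
With d_HCl + d_CH₃NH₂ = 180 cm, d_CH₃NH₂ = 180/(1 + 0.9230) = 93.60 cm.
d_HCl = 180 − 93.60 = 86.4 cm.

86.4 cm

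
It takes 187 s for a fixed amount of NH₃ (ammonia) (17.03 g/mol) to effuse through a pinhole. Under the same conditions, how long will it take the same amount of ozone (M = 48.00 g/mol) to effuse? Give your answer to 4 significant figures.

Using Graham's law: t_O₃/t_NH₃ = √(M_O₃/M_NH₃) = √(48.00/17.03) = √2.819 = 1.679.
So the time for O₃ is 187 × 1.679 = 313.9 s.

313.9 s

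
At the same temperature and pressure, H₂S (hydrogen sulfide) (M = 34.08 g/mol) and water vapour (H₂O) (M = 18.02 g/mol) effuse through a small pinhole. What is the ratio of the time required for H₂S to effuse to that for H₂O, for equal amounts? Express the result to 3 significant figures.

By Graham's law, t_H₂S/t_H₂O = √(M_H₂S/M_H₂O) = √(34.08/18.02) = √1.891 = 1.38.

1.38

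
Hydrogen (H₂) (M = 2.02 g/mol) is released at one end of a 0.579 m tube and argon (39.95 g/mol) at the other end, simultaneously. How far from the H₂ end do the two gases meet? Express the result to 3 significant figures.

0.473 m

Distances travelled in equal time are proportional to diffusion rates, so d_H₂/d_Ar = √(M_Ar/M_H₂) = √(39.95/2.02) = 4.447.
With d_H₂ + d_Ar = 0.579 m, d_Ar = 0.579/(1 + 4.447) = 0.1063 m.
d_H₂ = 0.579 − 0.1063 = 0.473 m.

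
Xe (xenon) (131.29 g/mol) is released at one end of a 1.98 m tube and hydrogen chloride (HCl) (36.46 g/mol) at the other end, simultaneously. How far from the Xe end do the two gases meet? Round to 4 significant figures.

0.6833 m

In equal time, each gas travels a distance ∝ its rate ∝ 1/√M, so d_Xe/d_HCl = √(M_HCl/M_Xe) = √(36.46/131.29) = 0.5270.
With d_Xe + d_HCl = 1.98 m, d_HCl = 1.98/(1 + 0.5270) = 1.297 m.
d_Xe = 1.98 − 1.297 = 0.6833 m.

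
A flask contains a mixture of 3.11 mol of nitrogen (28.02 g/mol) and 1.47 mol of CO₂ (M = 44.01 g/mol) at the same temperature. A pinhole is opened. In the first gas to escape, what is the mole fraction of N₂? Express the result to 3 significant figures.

Each component's effusion rate ∝ (its partial pressure)·(1/√M) ∝ n_i/√M_i.
So x_N₂ in the escaping gas = (n_N₂/√M_N₂) / Σ(n_i/√M_i)
= (3.11/√28.02) / (3.11/√28.02 + 1.47/√44.01) = 0.5875/(0.5875 + 0.2216) = 0.726.

0.726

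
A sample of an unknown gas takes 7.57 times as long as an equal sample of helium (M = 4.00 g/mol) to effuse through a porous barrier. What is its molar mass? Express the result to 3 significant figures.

Using Graham's law: t_X/t_He = √(M_X/M_He).
7.57 = √(M_X/4.00)
M_X = 4.00 × 7.57² = 4.00 × 57.30 = 229 g/mol

229 g/mol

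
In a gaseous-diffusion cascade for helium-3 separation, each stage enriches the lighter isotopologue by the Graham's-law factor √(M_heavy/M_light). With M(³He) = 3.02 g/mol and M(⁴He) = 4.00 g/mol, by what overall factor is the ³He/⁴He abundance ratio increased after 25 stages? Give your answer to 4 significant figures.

33.55

The single-stage factor is √(M_heavy/M_light), so 25 stages give [√(4.00/3.02)]^25 = (4.00/3.02)^(25/2).
= 1.32450^(25/2) = 33.55.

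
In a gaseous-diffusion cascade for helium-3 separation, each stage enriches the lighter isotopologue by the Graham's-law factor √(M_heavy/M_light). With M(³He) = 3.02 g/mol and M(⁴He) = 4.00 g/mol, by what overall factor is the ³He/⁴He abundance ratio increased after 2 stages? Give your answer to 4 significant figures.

1.325

The single-stage factor is √(M_heavy/M_light), so 2 stages give [√(4.00/3.02)]^2 = (4.00/3.02)^(2/2).
= 1.32450^1 = 1.325.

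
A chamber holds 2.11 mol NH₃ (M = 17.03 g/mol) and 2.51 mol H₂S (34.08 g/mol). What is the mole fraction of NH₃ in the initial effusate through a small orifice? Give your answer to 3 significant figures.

0.543

The effusion rate of species i is ∝ p_i/√M_i ∝ n_i/√M_i.
So x_NH₃ in the escaping gas = (n_NH₃/√M_NH₃) / Σ(n_i/√M_i)
= (2.11/√17.03) / (2.11/√17.03 + 2.51/√34.08) = 0.5113/(0.5113 + 0.4300) = 0.543.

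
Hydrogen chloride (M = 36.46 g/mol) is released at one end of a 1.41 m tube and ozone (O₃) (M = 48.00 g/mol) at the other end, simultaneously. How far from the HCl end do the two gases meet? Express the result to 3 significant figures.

In equal time, each gas travels a distance ∝ its rate ∝ 1/√M, so d_HCl/d_O₃ = √(M_O₃/M_HCl) = √(48.00/36.46) = 1.147.
With d_HCl + d_O₃ = 1.41 m, d_O₃ = 1.41/(1 + 1.147) = 0.6566 m.
d_HCl = 1.41 − 0.6566 = 0.753 m.

0.753 m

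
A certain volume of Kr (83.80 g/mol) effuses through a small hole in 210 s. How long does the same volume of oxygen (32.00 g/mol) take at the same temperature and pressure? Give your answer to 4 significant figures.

From Graham's law, t_O₂/t_Kr = √(M_O₂/M_Kr) = √(32.00/83.80) = √0.3819 = 0.6179.
So the time for O₂ is 210 × 0.6179 = 129.8 s.

129.8 s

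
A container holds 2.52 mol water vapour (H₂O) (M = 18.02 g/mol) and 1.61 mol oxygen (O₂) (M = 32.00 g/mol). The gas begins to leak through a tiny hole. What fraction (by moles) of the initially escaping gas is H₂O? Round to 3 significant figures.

0.676

Effusion rate of each component ∝ n_i/√M_i (partial pressure × 1/√M).
Mole fraction of H₂O in the effusate = (n_H₂O/√M_H₂O) / (n_H₂O/√M_H₂O + n_O₂/√M_O₂)
= (2.52/√18.02) / (2.52/√18.02 + 1.61/√32.00) = 0.5936/(0.5936 + 0.2846) = 0.676.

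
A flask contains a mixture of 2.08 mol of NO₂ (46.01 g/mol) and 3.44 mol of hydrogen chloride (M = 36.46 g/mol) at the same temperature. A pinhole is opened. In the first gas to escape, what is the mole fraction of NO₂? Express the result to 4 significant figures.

0.3499

Each component's effusion rate ∝ (its partial pressure)·(1/√M) ∝ n_i/√M_i.
Mole fraction of NO₂ in the effusate = (n_NO₂/√M_NO₂) / (n_NO₂/√M_NO₂ + n_HCl/√M_HCl)
= (2.08/√46.01) / (2.08/√46.01 + 3.44/√36.46) = 0.3066/(0.3066 + 0.5697) = 0.3499.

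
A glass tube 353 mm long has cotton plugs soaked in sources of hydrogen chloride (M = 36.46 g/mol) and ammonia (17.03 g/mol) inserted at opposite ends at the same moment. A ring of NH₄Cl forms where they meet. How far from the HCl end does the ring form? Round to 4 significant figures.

143.3 mm

In equal time, each gas travels a distance ∝ its rate ∝ 1/√M, so d_HCl/d_NH₃ = √(M_NH₃/M_HCl) = √(17.03/36.46) = 0.6834.
With d_HCl + d_NH₃ = 353 mm, d_NH₃ = 353/(1 + 0.6834) = 209.7 mm.
d_HCl = 353 − 209.7 = 143.3 mm.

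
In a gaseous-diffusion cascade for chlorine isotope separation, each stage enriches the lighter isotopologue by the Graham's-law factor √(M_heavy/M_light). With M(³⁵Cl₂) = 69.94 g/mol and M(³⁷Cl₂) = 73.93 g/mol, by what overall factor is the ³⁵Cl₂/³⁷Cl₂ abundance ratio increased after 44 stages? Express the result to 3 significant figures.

The single-stage factor is √(M_heavy/M_light), so 44 stages give [√(73.93/69.94)]^44 = (73.93/69.94)^(44/2).
= 1.05705^22 = 3.39.

3.39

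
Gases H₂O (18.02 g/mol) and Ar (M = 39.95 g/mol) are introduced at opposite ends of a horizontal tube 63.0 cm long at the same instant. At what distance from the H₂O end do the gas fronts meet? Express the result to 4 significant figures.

37.69 cm

Distances travelled in equal time are proportional to diffusion rates, so d_H₂O/d_Ar = √(M_Ar/M_H₂O) = √(39.95/18.02) = 1.489.
With d_H₂O + d_Ar = 63.0 cm, d_Ar = 63.0/(1 + 1.489) = 25.31 cm.
d_H₂O = 63.0 − 25.31 = 37.69 cm.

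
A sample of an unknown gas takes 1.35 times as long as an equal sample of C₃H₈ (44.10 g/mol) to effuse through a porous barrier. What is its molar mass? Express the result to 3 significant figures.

80.4 g/mol

From Graham's law, t_X/t_C₃H₈ = √(M_X/M_C₃H₈).
1.35 = √(M_X/44.10)
M_X = 44.10 × 1.35² = 44.10 × 1.823 = 80.4 g/mol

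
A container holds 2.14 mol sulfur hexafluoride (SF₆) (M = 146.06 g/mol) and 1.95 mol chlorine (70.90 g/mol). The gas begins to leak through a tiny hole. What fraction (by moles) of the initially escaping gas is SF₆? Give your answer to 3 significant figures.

0.433

Each component's effusion rate ∝ (its partial pressure)·(1/√M) ∝ n_i/√M_i.
x_SF₆(eff) = (n_SF₆/√M_SF₆) / (n_SF₆/√M_SF₆ + n_Cl₂/√M_Cl₂)
= (2.14/√146.06) / (2.14/√146.06 + 1.95/√70.90) = 0.1771/(0.1771 + 0.2316) = 0.433.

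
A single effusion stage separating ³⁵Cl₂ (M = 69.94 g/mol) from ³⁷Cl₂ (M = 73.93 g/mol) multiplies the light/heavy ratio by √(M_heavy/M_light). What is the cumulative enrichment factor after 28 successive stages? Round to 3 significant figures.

Each stage multiplies the ratio by α = √(73.93/69.94), so after 28 stages the overall factor is α^28 = (73.93/69.94)^(28/2).
= 1.05705^14 = 2.17.

2.17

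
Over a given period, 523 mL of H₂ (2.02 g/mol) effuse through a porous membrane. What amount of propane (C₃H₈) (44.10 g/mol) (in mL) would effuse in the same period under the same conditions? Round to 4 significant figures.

Using Graham's law: rate_C₃H₈/rate_H₂ = √(M_H₂/M_C₃H₈) = √(2.02/44.10) = √0.04580 = 0.2140.
So the volume for C₃H₈ is 523 × 0.2140 = 111.9 mL.

111.9 mL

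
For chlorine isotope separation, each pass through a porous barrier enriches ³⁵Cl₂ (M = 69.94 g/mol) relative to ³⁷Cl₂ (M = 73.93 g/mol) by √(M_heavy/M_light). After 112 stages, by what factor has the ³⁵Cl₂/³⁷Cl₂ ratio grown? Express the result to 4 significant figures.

The single-stage factor is √(M_heavy/M_light), so 112 stages give [√(73.93/69.94)]^112 = (73.93/69.94)^(112/2).
= 1.05705^56 = 22.35.

22.35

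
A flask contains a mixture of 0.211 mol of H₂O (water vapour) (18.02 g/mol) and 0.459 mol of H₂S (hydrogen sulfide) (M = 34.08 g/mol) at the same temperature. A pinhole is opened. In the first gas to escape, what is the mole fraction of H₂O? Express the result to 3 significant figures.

Effusion rate of each component ∝ n_i/√M_i (partial pressure × 1/√M).
Mole fraction of H₂O in the effusate = (n_H₂O/√M_H₂O) / (n_H₂O/√M_H₂O + n_H₂S/√M_H₂S)
= (0.211/√18.02) / (0.211/√18.02 + 0.459/√34.08) = 0.04971/(0.04971 + 0.07863) = 0.387.

0.387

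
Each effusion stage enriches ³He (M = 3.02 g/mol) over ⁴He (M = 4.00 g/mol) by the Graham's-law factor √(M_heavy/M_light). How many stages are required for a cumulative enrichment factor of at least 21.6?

With α = √(4.00/3.02) per stage, ln α = ½ ln(1.32450) = 0.1405.
Need α^N ≥ 21.6 ⇒ N ≥ ln(21.6) / ln α = 3.073 / 0.1405 = 21.87.
So at least 22 stages are needed.

22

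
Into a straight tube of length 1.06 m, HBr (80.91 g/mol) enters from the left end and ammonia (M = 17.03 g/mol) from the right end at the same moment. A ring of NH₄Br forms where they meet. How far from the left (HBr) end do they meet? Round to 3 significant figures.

The fronts meet when d_HBr + d_NH₃ = L with d_HBr/d_NH₃ = √(M_NH₃/M_HBr) (Graham's law). Here √(M_NH₃/M_HBr) = √(17.03/80.91) = 0.4588.
With d_HBr + d_NH₃ = 1.06 m, d_NH₃ = 1.06/(1 + 0.4588) = 0.7266 m.
d_HBr = 1.06 − 0.7266 = 0.333 m.

0.333 m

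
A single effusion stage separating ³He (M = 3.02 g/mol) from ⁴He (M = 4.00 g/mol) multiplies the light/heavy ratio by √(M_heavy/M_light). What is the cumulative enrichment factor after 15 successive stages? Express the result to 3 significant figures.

After 15 stages the ratio has grown by (√(4.00/3.02))^15 = (4.00/3.02)^(15/2).
= 1.32450^(15/2) = 8.23.

8.23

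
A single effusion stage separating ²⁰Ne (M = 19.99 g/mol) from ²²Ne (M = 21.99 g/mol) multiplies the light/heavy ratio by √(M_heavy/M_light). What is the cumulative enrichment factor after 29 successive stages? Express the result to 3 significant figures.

Overall factor = α^29 with α = √(21.99/19.99), i.e. (21.99/19.99)^(29/2).
= 1.10005^(29/2) = 3.99.

3.99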